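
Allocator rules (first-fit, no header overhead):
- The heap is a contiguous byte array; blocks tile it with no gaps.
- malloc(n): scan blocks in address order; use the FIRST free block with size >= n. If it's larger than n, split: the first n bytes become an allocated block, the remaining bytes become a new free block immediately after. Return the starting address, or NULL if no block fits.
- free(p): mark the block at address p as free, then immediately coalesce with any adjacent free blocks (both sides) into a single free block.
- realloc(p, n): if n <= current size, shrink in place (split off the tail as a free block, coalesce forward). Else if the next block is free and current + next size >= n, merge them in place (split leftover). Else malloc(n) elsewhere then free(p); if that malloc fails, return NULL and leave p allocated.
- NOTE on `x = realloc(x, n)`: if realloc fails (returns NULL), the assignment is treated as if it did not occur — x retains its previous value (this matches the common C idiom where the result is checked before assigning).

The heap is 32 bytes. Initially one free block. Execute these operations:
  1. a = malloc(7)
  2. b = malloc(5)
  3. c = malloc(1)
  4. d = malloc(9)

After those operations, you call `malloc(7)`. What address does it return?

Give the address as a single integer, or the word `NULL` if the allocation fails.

Op 1: a = malloc(7) -> a = 0; heap: [0-6 ALLOC][7-31 FREE]
Op 2: b = malloc(5) -> b = 7; heap: [0-6 ALLOC][7-11 ALLOC][12-31 FREE]
Op 3: c = malloc(1) -> c = 12; heap: [0-6 ALLOC][7-11 ALLOC][12-12 ALLOC][13-31 FREE]
Op 4: d = malloc(9) -> d = 13; heap: [0-6 ALLOC][7-11 ALLOC][12-12 ALLOC][13-21 ALLOC][22-31 FREE]
malloc(7): first-fit scan over [0-6 ALLOC][7-11 ALLOC][12-12 ALLOC][13-21 ALLOC][22-31 FREE] -> 22

Answer: 22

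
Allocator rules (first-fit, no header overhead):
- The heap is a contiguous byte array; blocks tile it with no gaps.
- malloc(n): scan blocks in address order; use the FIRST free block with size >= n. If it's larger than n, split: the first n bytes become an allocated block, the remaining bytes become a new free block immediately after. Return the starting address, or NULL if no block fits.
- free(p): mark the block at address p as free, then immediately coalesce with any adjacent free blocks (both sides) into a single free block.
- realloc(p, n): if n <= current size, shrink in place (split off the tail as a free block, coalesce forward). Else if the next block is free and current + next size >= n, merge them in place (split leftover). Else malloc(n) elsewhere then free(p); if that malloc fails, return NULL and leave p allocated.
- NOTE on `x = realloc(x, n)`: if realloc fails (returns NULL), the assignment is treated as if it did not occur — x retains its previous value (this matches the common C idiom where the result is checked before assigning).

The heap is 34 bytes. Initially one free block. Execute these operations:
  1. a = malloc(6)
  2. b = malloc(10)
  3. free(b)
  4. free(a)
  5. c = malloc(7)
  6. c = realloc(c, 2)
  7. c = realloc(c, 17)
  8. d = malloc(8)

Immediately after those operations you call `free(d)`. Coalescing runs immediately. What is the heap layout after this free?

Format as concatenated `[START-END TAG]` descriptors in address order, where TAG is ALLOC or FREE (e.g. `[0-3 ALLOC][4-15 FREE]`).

Answer: [0-16 ALLOC][17-33 FREE]

Derivation:
Op 1: a = malloc(6) -> a = 0; heap: [0-5 ALLOC][6-33 FREE]
Op 2: b = malloc(10) -> b = 6; heap: [0-5 ALLOC][6-15 ALLOC][16-33 FREE]
Op 3: free(b) -> (freed b); heap: [0-5 ALLOC][6-33 FREE]
Op 4: free(a) -> (freed a); heap: [0-33 FREE]
Op 5: c = malloc(7) -> c = 0; heap: [0-6 ALLOC][7-33 FREE]
Op 6: c = realloc(c, 2) -> c = 0; heap: [0-1 ALLOC][2-33 FREE]
Op 7: c = realloc(c, 17) -> c = 0; heap: [0-16 ALLOC][17-33 FREE]
Op 8: d = malloc(8) -> d = 17; heap: [0-16 ALLOC][17-24 ALLOC][25-33 FREE]
free(d): d = 17 -> block [17-24 ALLOC]; mark free, coalesce with adjacent free neighbors -> [0-16 ALLOC][17-33 FREE]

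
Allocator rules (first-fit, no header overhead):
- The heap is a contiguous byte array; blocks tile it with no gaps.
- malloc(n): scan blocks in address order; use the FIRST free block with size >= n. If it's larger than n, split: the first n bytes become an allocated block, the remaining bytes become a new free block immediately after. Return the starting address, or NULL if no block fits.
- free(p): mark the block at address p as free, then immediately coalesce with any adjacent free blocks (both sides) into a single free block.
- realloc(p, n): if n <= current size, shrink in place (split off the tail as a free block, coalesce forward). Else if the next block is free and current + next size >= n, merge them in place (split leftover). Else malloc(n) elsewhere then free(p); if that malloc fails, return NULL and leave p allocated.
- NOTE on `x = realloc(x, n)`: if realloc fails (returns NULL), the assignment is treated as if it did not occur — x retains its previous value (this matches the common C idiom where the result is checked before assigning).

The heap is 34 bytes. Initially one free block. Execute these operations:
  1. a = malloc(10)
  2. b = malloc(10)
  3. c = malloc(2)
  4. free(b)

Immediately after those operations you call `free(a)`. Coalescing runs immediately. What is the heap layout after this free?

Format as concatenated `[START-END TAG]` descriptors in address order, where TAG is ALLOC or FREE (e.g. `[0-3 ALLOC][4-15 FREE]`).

Answer: [0-19 FREE][20-21 ALLOC][22-33 FREE]

Derivation:
Op 1: a = malloc(10) -> a = 0; heap: [0-9 ALLOC][10-33 FREE]
Op 2: b = malloc(10) -> b = 10; heap: [0-9 ALLOC][10-19 ALLOC][20-33 FREE]
Op 3: c = malloc(2) -> c = 20; heap: [0-9 ALLOC][10-19 ALLOC][20-21 ALLOC][22-33 FREE]
Op 4: free(b) -> (freed b); heap: [0-9 ALLOC][10-19 FREE][20-21 ALLOC][22-33 FREE]
free(a): a = 0 -> block [0-9 ALLOC]; mark free, coalesce with adjacent free neighbors -> [0-19 FREE][20-21 ALLOC][22-33 FREE]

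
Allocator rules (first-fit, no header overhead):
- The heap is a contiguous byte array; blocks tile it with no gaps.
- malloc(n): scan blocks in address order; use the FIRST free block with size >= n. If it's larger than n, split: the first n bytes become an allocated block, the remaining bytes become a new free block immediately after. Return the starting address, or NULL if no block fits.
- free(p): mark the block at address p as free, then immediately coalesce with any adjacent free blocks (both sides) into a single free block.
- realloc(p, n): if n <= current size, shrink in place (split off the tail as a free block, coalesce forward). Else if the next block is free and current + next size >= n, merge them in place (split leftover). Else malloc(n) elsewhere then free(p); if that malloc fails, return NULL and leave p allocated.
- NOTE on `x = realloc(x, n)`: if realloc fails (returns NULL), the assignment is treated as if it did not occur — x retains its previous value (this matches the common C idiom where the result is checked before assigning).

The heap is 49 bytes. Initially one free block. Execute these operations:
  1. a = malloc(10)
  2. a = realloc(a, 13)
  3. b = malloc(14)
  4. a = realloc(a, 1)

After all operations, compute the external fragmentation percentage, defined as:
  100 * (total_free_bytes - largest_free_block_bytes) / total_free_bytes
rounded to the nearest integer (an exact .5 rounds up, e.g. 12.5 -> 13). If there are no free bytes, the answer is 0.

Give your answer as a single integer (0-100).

Op 1: a = malloc(10) -> a = 0; heap: [0-9 ALLOC][10-48 FREE]
Op 2: a = realloc(a, 13) -> a = 0; heap: [0-12 ALLOC][13-48 FREE]
Op 3: b = malloc(14) -> b = 13; heap: [0-12 ALLOC][13-26 ALLOC][27-48 FREE]
Op 4: a = realloc(a, 1) -> a = 0; heap: [0-0 ALLOC][1-12 FREE][13-26 ALLOC][27-48 FREE]
Free blocks: [12 22] total_free=34 largest=22 -> 100*(34-22)/34 = 1200/34 ≈ 35.294 -> rounds to 35

Answer: 35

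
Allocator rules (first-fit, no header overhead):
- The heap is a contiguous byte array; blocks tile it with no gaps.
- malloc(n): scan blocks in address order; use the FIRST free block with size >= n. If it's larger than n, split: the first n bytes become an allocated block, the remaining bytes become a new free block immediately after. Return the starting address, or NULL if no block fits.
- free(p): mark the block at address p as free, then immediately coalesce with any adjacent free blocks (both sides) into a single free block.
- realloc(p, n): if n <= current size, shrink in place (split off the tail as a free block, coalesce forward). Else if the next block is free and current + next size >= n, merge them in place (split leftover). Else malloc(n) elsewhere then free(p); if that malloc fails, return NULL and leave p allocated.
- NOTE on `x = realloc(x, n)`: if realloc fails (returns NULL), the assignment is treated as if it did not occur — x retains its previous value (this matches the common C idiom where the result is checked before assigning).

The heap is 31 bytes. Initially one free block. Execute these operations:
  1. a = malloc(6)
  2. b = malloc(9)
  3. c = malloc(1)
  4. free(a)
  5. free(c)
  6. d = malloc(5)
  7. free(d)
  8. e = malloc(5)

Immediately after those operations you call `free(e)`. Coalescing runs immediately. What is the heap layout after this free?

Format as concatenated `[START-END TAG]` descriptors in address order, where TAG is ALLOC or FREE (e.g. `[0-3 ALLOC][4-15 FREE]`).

Answer: [0-5 FREE][6-14 ALLOC][15-30 FREE]

Derivation:
Op 1: a = malloc(6) -> a = 0; heap: [0-5 ALLOC][6-30 FREE]
Op 2: b = malloc(9) -> b = 6; heap: [0-5 ALLOC][6-14 ALLOC][15-30 FREE]
Op 3: c = malloc(1) -> c = 15; heap: [0-5 ALLOC][6-14 ALLOC][15-15 ALLOC][16-30 FREE]
Op 4: free(a) -> (freed a); heap: [0-5 FREE][6-14 ALLOC][15-15 ALLOC][16-30 FREE]
Op 5: free(c) -> (freed c); heap: [0-5 FREE][6-14 ALLOC][15-30 FREE]
Op 6: d = malloc(5) -> d = 0; heap: [0-4 ALLOC][5-5 FREE][6-14 ALLOC][15-30 FREE]
Op 7: free(d) -> (freed d); heap: [0-5 FREE][6-14 ALLOC][15-30 FREE]
Op 8: e = malloc(5) -> e = 0; heap: [0-4 ALLOC][5-5 FREE][6-14 ALLOC][15-30 FREE]
free(e): e = 0 -> block [0-4 ALLOC]; mark free, coalesce with adjacent free neighbors -> [0-5 FREE][6-14 ALLOC][15-30 FREE]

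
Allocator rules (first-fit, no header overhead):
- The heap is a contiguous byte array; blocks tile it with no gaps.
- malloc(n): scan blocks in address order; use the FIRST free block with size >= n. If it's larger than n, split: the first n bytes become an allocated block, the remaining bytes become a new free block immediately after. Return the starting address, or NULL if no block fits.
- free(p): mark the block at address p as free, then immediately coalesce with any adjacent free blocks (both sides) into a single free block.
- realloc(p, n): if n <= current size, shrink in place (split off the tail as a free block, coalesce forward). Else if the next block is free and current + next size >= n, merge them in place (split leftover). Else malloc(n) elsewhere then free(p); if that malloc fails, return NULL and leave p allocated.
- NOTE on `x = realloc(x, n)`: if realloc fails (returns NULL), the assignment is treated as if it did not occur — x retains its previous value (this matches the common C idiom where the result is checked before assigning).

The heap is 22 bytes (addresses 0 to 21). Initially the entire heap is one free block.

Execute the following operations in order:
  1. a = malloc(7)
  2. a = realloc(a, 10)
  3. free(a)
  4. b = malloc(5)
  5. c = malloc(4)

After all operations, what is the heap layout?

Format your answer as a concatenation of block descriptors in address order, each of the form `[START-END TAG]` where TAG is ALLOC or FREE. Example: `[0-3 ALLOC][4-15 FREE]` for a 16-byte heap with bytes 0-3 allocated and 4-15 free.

Answer: [0-4 ALLOC][5-8 ALLOC][9-21 FREE]

Derivation:
Op 1: a = malloc(7) -> a = 0; heap: [0-6 ALLOC][7-21 FREE]
Op 2: a = realloc(a, 10) -> a = 0; heap: [0-9 ALLOC][10-21 FREE]
Op 3: free(a) -> (freed a); heap: [0-21 FREE]
Op 4: b = malloc(5) -> b = 0; heap: [0-4 ALLOC][5-21 FREE]
Op 5: c = malloc(4) -> c = 5; heap: [0-4 ALLOC][5-8 ALLOC][9-21 FREE]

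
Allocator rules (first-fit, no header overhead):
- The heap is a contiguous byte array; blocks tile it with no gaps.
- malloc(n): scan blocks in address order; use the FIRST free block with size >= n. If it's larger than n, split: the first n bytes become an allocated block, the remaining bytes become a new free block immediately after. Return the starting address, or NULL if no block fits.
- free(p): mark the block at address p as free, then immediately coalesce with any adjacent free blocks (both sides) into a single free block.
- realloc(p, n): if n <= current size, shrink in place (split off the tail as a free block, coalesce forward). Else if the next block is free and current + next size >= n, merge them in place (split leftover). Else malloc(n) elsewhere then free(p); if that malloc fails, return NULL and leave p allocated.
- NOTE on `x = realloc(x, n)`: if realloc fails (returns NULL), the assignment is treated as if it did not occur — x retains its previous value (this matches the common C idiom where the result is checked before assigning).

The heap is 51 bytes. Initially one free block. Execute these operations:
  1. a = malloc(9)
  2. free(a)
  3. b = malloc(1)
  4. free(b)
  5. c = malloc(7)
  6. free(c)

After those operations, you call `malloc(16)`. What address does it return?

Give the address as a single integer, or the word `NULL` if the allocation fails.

Answer: 0

Derivation:
Op 1: a = malloc(9) -> a = 0; heap: [0-8 ALLOC][9-50 FREE]
Op 2: free(a) -> (freed a); heap: [0-50 FREE]
Op 3: b = malloc(1) -> b = 0; heap: [0-0 ALLOC][1-50 FREE]
Op 4: free(b) -> (freed b); heap: [0-50 FREE]
Op 5: c = malloc(7) -> c = 0; heap: [0-6 ALLOC][7-50 FREE]
Op 6: free(c) -> (freed c); heap: [0-50 FREE]
malloc(16): first-fit scan over [0-50 FREE] -> 0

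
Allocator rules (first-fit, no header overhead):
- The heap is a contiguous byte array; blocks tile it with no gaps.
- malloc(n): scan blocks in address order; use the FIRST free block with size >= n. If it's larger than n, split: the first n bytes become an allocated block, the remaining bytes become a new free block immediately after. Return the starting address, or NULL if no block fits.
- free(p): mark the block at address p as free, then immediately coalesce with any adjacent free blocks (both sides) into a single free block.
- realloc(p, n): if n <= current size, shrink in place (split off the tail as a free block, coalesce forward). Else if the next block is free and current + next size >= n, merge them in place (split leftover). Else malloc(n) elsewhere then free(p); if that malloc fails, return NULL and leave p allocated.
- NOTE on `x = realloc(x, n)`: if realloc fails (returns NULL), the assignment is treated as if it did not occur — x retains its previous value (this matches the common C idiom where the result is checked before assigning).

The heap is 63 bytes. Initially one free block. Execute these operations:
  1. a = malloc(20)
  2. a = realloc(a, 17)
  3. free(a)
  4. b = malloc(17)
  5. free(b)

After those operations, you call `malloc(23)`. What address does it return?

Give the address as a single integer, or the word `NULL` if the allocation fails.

Op 1: a = malloc(20) -> a = 0; heap: [0-19 ALLOC][20-62 FREE]
Op 2: a = realloc(a, 17) -> a = 0; heap: [0-16 ALLOC][17-62 FREE]
Op 3: free(a) -> (freed a); heap: [0-62 FREE]
Op 4: b = malloc(17) -> b = 0; heap: [0-16 ALLOC][17-62 FREE]
Op 5: free(b) -> (freed b); heap: [0-62 FREE]
malloc(23): first-fit scan over [0-62 FREE] -> 0

Answer: 0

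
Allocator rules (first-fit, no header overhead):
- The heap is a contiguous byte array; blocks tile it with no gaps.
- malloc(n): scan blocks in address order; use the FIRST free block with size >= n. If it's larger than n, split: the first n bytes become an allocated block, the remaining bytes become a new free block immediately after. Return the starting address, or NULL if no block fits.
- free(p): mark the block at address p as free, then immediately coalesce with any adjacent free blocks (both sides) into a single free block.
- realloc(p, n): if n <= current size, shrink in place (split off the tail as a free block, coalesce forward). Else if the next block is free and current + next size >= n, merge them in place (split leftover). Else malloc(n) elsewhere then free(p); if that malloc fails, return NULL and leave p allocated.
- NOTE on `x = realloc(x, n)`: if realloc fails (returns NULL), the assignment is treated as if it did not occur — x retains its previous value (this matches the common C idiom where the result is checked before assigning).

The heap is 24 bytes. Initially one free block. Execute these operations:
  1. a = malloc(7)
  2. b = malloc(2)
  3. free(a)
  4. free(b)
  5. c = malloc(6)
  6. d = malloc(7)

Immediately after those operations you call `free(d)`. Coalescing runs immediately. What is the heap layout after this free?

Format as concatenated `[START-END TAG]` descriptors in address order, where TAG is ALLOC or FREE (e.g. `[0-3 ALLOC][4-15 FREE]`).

Answer: [0-5 ALLOC][6-23 FREE]

Derivation:
Op 1: a = malloc(7) -> a = 0; heap: [0-6 ALLOC][7-23 FREE]
Op 2: b = malloc(2) -> b = 7; heap: [0-6 ALLOC][7-8 ALLOC][9-23 FREE]
Op 3: free(a) -> (freed a); heap: [0-6 FREE][7-8 ALLOC][9-23 FREE]
Op 4: free(b) -> (freed b); heap: [0-23 FREE]
Op 5: c = malloc(6) -> c = 0; heap: [0-5 ALLOC][6-23 FREE]
Op 6: d = malloc(7) -> d = 6; heap: [0-5 ALLOC][6-12 ALLOC][13-23 FREE]
free(d): d = 6 -> block [6-12 ALLOC]; mark free, coalesce with adjacent free neighbors -> [0-5 ALLOC][6-23 FREE]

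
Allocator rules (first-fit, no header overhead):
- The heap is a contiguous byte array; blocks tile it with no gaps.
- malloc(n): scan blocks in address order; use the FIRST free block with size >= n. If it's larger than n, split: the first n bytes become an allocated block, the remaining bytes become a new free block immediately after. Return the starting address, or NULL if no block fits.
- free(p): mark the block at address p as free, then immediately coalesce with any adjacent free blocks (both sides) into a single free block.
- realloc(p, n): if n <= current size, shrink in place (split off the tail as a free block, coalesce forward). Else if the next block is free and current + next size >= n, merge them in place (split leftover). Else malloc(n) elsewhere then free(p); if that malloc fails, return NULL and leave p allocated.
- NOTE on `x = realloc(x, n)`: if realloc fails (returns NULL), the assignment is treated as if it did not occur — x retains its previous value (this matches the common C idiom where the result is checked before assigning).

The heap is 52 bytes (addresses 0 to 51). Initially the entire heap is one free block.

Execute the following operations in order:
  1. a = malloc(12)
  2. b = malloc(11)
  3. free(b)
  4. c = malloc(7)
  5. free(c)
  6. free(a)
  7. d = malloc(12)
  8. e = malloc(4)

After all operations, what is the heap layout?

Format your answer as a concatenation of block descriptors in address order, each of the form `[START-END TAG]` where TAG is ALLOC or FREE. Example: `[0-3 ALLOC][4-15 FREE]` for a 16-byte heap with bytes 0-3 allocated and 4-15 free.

Answer: [0-11 ALLOC][12-15 ALLOC][16-51 FREE]

Derivation:
Op 1: a = malloc(12) -> a = 0; heap: [0-11 ALLOC][12-51 FREE]
Op 2: b = malloc(11) -> b = 12; heap: [0-11 ALLOC][12-22 ALLOC][23-51 FREE]
Op 3: free(b) -> (freed b); heap: [0-11 ALLOC][12-51 FREE]
Op 4: c = malloc(7) -> c = 12; heap: [0-11 ALLOC][12-18 ALLOC][19-51 FREE]
Op 5: free(c) -> (freed c); heap: [0-11 ALLOC][12-51 FREE]
Op 6: free(a) -> (freed a); heap: [0-51 FREE]
Op 7: d = malloc(12) -> d = 0; heap: [0-11 ALLOC][12-51 FREE]
Op 8: e = malloc(4) -> e = 12; heap: [0-11 ALLOC][12-15 ALLOC][16-51 FREE]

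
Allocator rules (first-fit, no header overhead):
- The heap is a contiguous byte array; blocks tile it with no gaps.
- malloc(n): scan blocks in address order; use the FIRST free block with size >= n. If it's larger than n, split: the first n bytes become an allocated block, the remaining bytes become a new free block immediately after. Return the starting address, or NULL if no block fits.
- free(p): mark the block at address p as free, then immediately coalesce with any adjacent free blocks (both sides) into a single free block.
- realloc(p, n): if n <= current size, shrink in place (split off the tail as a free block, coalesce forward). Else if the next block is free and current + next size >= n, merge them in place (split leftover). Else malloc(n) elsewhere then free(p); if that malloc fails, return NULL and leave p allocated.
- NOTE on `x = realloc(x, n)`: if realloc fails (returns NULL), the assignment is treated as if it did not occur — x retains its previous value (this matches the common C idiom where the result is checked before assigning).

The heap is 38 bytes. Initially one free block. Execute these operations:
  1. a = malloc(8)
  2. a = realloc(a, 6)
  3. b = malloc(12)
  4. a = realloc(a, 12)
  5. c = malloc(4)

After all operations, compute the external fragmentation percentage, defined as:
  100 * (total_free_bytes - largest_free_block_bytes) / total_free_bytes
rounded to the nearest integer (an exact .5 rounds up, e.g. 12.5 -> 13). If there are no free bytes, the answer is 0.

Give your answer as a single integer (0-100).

Op 1: a = malloc(8) -> a = 0; heap: [0-7 ALLOC][8-37 FREE]
Op 2: a = realloc(a, 6) -> a = 0; heap: [0-5 ALLOC][6-37 FREE]
Op 3: b = malloc(12) -> b = 6; heap: [0-5 ALLOC][6-17 ALLOC][18-37 FREE]
Op 4: a = realloc(a, 12) -> a = 18; heap: [0-5 FREE][6-17 ALLOC][18-29 ALLOC][30-37 FREE]
Op 5: c = malloc(4) -> c = 0; heap: [0-3 ALLOC][4-5 FREE][6-17 ALLOC][18-29 ALLOC][30-37 FREE]
Free blocks: [2 8] total_free=10 largest=8 -> 100*(10-8)/10 = 200/10 = 20

Answer: 20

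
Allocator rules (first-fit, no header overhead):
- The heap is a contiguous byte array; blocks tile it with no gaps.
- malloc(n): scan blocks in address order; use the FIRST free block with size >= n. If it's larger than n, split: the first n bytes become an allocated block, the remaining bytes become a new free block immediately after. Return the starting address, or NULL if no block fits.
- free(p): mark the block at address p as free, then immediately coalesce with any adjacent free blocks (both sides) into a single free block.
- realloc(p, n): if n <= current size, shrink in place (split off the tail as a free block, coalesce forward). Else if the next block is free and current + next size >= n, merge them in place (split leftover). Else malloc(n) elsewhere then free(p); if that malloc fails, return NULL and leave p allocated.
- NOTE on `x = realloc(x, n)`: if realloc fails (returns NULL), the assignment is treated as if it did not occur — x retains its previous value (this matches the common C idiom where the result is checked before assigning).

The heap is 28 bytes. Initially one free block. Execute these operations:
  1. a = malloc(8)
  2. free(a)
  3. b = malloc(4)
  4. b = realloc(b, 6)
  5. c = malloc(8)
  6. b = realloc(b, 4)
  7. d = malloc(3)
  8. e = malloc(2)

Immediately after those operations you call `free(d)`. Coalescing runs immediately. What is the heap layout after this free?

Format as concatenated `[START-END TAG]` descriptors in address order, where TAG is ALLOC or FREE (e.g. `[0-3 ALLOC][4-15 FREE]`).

Op 1: a = malloc(8) -> a = 0; heap: [0-7 ALLOC][8-27 FREE]
Op 2: free(a) -> (freed a); heap: [0-27 FREE]
Op 3: b = malloc(4) -> b = 0; heap: [0-3 ALLOC][4-27 FREE]
Op 4: b = realloc(b, 6) -> b = 0; heap: [0-5 ALLOC][6-27 FREE]
Op 5: c = malloc(8) -> c = 6; heap: [0-5 ALLOC][6-13 ALLOC][14-27 FREE]
Op 6: b = realloc(b, 4) -> b = 0; heap: [0-3 ALLOC][4-5 FREE][6-13 ALLOC][14-27 FREE]
Op 7: d = malloc(3) -> d = 14; heap: [0-3 ALLOC][4-5 FREE][6-13 ALLOC][14-16 ALLOC][17-27 FREE]
Op 8: e = malloc(2) -> e = 4; heap: [0-3 ALLOC][4-5 ALLOC][6-13 ALLOC][14-16 ALLOC][17-27 FREE]
free(d): d = 14 -> block [14-16 ALLOC]; mark free, coalesce with adjacent free neighbors -> [0-3 ALLOC][4-5 ALLOC][6-13 ALLOC][14-27 FREE]

Answer: [0-3 ALLOC][4-5 ALLOC][6-13 ALLOC][14-27 FREE]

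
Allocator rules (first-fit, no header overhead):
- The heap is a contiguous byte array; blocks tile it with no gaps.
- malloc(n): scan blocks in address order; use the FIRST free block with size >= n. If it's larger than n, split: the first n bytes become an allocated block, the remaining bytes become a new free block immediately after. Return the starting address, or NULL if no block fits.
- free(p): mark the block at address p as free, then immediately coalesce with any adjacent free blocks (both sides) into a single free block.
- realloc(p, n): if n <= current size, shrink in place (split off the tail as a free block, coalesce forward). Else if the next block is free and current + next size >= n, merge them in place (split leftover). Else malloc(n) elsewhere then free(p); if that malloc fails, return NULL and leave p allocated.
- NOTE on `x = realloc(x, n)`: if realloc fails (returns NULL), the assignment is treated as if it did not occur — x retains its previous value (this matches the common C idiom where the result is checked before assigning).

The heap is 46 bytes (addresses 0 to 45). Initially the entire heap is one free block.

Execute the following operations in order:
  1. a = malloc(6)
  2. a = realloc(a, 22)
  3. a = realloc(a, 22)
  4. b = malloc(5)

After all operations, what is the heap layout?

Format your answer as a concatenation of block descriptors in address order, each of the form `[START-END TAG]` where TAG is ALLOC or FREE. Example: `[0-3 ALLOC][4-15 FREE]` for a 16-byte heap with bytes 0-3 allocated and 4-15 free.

Op 1: a = malloc(6) -> a = 0; heap: [0-5 ALLOC][6-45 FREE]
Op 2: a = realloc(a, 22) -> a = 0; heap: [0-21 ALLOC][22-45 FREE]
Op 3: a = realloc(a, 22) -> a = 0; heap: [0-21 ALLOC][22-45 FREE]
Op 4: b = malloc(5) -> b = 22; heap: [0-21 ALLOC][22-26 ALLOC][27-45 FREE]

Answer: [0-21 ALLOC][22-26 ALLOC][27-45 FREE]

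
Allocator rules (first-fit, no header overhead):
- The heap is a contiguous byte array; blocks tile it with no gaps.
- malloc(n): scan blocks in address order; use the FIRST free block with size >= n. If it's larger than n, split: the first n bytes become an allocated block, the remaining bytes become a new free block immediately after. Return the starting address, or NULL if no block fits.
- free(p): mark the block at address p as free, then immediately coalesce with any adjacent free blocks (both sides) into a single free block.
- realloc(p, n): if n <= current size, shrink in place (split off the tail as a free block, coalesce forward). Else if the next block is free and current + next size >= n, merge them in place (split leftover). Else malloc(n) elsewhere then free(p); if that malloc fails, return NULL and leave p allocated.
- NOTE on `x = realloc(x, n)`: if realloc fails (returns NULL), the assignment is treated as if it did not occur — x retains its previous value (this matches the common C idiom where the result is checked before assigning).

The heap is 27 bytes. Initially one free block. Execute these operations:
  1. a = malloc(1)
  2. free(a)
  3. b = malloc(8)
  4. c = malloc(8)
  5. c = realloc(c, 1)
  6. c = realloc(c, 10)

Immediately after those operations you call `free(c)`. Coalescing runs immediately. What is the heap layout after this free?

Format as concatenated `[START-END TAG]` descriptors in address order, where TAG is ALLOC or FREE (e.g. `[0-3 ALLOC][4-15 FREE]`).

Answer: [0-7 ALLOC][8-26 FREE]

Derivation:
Op 1: a = malloc(1) -> a = 0; heap: [0-0 ALLOC][1-26 FREE]
Op 2: free(a) -> (freed a); heap: [0-26 FREE]
Op 3: b = malloc(8) -> b = 0; heap: [0-7 ALLOC][8-26 FREE]
Op 4: c = malloc(8) -> c = 8; heap: [0-7 ALLOC][8-15 ALLOC][16-26 FREE]
Op 5: c = realloc(c, 1) -> c = 8; heap: [0-7 ALLOC][8-8 ALLOC][9-26 FREE]
Op 6: c = realloc(c, 10) -> c = 8; heap: [0-7 ALLOC][8-17 ALLOC][18-26 FREE]
free(c): c = 8 -> block [8-17 ALLOC]; mark free, coalesce with adjacent free neighbors -> [0-7 ALLOC][8-26 FREE]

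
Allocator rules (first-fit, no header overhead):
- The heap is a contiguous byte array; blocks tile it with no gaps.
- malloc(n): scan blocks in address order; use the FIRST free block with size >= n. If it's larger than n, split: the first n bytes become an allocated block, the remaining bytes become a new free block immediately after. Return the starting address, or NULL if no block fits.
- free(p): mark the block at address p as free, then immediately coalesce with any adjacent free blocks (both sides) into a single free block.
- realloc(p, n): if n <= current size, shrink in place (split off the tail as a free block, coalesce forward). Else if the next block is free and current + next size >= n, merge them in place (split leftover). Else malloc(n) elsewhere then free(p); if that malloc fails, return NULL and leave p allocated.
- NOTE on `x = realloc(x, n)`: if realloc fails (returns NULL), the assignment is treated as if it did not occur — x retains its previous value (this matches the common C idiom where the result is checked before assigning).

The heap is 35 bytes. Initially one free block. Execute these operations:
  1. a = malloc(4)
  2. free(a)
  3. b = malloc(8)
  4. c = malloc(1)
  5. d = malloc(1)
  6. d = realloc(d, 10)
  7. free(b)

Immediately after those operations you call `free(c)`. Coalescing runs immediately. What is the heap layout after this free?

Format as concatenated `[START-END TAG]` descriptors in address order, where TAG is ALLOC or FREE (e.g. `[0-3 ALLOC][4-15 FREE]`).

Answer: [0-8 FREE][9-18 ALLOC][19-34 FREE]

Derivation:
Op 1: a = malloc(4) -> a = 0; heap: [0-3 ALLOC][4-34 FREE]
Op 2: free(a) -> (freed a); heap: [0-34 FREE]
Op 3: b = malloc(8) -> b = 0; heap: [0-7 ALLOC][8-34 FREE]
Op 4: c = malloc(1) -> c = 8; heap: [0-7 ALLOC][8-8 ALLOC][9-34 FREE]
Op 5: d = malloc(1) -> d = 9; heap: [0-7 ALLOC][8-8 ALLOC][9-9 ALLOC][10-34 FREE]
Op 6: d = realloc(d, 10) -> d = 9; heap: [0-7 ALLOC][8-8 ALLOC][9-18 ALLOC][19-34 FREE]
Op 7: free(b) -> (freed b); heap: [0-7 FREE][8-8 ALLOC][9-18 ALLOC][19-34 FREE]
free(c): c = 8 -> block [8-8 ALLOC]; mark free, coalesce with adjacent free neighbors -> [0-8 FREE][9-18 ALLOC][19-34 FREE]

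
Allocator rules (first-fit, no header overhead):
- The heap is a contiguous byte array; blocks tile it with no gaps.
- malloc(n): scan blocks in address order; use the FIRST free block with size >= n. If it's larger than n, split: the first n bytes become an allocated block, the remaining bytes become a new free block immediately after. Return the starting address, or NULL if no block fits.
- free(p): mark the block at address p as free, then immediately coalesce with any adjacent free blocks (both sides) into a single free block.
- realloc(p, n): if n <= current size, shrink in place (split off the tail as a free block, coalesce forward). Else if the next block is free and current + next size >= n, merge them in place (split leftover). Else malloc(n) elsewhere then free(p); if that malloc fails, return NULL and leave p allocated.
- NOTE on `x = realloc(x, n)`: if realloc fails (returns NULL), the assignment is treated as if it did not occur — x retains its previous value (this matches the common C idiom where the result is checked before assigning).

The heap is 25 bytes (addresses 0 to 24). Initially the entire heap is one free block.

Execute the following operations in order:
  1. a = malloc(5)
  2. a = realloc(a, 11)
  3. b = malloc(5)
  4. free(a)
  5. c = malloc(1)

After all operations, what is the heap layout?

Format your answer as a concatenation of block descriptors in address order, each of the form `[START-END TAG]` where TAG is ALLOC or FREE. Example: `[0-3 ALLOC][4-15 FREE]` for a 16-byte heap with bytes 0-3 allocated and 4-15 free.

Op 1: a = malloc(5) -> a = 0; heap: [0-4 ALLOC][5-24 FREE]
Op 2: a = realloc(a, 11) -> a = 0; heap: [0-10 ALLOC][11-24 FREE]
Op 3: b = malloc(5) -> b = 11; heap: [0-10 ALLOC][11-15 ALLOC][16-24 FREE]
Op 4: free(a) -> (freed a); heap: [0-10 FREE][11-15 ALLOC][16-24 FREE]
Op 5: c = malloc(1) -> c = 0; heap: [0-0 ALLOC][1-10 FREE][11-15 ALLOC][16-24 FREE]

Answer: [0-0 ALLOC][1-10 FREE][11-15 ALLOC][16-24 FREE]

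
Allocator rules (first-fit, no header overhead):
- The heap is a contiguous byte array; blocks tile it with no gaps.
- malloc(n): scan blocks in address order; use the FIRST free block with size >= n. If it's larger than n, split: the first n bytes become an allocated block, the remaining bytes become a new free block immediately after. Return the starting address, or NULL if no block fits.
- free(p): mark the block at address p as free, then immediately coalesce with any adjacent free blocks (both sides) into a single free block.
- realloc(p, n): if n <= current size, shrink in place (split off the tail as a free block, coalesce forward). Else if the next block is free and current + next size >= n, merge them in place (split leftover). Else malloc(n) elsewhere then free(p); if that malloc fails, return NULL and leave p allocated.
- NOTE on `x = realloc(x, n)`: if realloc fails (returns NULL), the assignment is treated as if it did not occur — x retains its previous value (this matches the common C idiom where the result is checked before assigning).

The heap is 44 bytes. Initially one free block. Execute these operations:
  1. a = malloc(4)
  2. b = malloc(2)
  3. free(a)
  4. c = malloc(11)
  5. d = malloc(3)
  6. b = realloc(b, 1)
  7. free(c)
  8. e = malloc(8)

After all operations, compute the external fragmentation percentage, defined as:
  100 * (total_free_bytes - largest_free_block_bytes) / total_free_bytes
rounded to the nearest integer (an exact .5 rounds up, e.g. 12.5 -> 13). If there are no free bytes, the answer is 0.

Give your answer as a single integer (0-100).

Op 1: a = malloc(4) -> a = 0; heap: [0-3 ALLOC][4-43 FREE]
Op 2: b = malloc(2) -> b = 4; heap: [0-3 ALLOC][4-5 ALLOC][6-43 FREE]
Op 3: free(a) -> (freed a); heap: [0-3 FREE][4-5 ALLOC][6-43 FREE]
Op 4: c = malloc(11) -> c = 6; heap: [0-3 FREE][4-5 ALLOC][6-16 ALLOC][17-43 FREE]
Op 5: d = malloc(3) -> d = 0; heap: [0-2 ALLOC][3-3 FREE][4-5 ALLOC][6-16 ALLOC][17-43 FREE]
Op 6: b = realloc(b, 1) -> b = 4; heap: [0-2 ALLOC][3-3 FREE][4-4 ALLOC][5-5 FREE][6-16 ALLOC][17-43 FREE]
Op 7: free(c) -> (freed c); heap: [0-2 ALLOC][3-3 FREE][4-4 ALLOC][5-43 FREE]
Op 8: e = malloc(8) -> e = 5; heap: [0-2 ALLOC][3-3 FREE][4-4 ALLOC][5-12 ALLOC][13-43 FREE]
Free blocks: [1 31] total_free=32 largest=31 -> 100*(32-31)/32 = 100/32 = 3.125 -> rounds to 3

Answer: 3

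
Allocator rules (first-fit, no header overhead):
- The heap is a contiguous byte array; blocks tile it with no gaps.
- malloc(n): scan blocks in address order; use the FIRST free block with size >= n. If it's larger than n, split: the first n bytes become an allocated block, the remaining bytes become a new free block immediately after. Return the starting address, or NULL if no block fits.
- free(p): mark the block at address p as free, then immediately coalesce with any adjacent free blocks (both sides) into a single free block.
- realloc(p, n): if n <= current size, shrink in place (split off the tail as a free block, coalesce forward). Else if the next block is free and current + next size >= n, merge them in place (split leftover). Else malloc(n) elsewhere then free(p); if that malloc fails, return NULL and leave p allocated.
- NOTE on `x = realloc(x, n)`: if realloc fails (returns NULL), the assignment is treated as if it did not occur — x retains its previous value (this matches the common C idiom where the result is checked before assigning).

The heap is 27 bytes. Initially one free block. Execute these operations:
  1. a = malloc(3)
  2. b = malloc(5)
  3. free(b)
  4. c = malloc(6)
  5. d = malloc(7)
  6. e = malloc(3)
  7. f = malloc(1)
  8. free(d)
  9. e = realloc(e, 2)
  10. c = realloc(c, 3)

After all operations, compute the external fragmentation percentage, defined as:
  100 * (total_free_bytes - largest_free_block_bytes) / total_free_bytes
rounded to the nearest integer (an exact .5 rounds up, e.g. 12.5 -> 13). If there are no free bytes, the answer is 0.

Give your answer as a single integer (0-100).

Op 1: a = malloc(3) -> a = 0; heap: [0-2 ALLOC][3-26 FREE]
Op 2: b = malloc(5) -> b = 3; heap: [0-2 ALLOC][3-7 ALLOC][8-26 FREE]
Op 3: free(b) -> (freed b); heap: [0-2 ALLOC][3-26 FREE]
Op 4: c = malloc(6) -> c = 3; heap: [0-2 ALLOC][3-8 ALLOC][9-26 FREE]
Op 5: d = malloc(7) -> d = 9; heap: [0-2 ALLOC][3-8 ALLOC][9-15 ALLOC][16-26 FREE]
Op 6: e = malloc(3) -> e = 16; heap: [0-2 ALLOC][3-8 ALLOC][9-15 ALLOC][16-18 ALLOC][19-26 FREE]
Op 7: f = malloc(1) -> f = 19; heap: [0-2 ALLOC][3-8 ALLOC][9-15 ALLOC][16-18 ALLOC][19-19 ALLOC][20-26 FREE]
Op 8: free(d) -> (freed d); heap: [0-2 ALLOC][3-8 ALLOC][9-15 FREE][16-18 ALLOC][19-19 ALLOC][20-26 FREE]
Op 9: e = realloc(e, 2) -> e = 16; heap: [0-2 ALLOC][3-8 ALLOC][9-15 FREE][16-17 ALLOC][18-18 FREE][19-19 ALLOC][20-26 FREE]
Op 10: c = realloc(c, 3) -> c = 3; heap: [0-2 ALLOC][3-5 ALLOC][6-15 FREE][16-17 ALLOC][18-18 FREE][19-19 ALLOC][20-26 FREE]
Free blocks: [10 1 7] total_free=18 largest=10 -> 100*(18-10)/18 = 800/18 ≈ 44.444 -> rounds to 44

Answer: 44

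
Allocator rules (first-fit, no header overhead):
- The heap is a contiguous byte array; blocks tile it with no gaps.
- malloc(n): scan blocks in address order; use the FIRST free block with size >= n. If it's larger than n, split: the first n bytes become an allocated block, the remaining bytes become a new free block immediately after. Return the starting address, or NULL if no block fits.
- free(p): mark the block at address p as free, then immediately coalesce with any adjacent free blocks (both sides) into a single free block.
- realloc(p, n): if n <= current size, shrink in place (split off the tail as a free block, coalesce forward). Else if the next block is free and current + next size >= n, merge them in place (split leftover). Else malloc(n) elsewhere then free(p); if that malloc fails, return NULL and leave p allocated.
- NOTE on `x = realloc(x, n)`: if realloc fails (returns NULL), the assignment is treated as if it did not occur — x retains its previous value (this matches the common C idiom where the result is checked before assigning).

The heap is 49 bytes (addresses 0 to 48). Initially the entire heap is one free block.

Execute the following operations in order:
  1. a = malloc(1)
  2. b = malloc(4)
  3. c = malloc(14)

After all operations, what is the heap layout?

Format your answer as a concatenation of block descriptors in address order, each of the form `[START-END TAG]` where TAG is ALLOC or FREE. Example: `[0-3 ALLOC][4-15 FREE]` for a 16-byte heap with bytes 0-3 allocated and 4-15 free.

Op 1: a = malloc(1) -> a = 0; heap: [0-0 ALLOC][1-48 FREE]
Op 2: b = malloc(4) -> b = 1; heap: [0-0 ALLOC][1-4 ALLOC][5-48 FREE]
Op 3: c = malloc(14) -> c = 5; heap: [0-0 ALLOC][1-4 ALLOC][5-18 ALLOC][19-48 FREE]

Answer: [0-0 ALLOC][1-4 ALLOC][5-18 ALLOC][19-48 FREE]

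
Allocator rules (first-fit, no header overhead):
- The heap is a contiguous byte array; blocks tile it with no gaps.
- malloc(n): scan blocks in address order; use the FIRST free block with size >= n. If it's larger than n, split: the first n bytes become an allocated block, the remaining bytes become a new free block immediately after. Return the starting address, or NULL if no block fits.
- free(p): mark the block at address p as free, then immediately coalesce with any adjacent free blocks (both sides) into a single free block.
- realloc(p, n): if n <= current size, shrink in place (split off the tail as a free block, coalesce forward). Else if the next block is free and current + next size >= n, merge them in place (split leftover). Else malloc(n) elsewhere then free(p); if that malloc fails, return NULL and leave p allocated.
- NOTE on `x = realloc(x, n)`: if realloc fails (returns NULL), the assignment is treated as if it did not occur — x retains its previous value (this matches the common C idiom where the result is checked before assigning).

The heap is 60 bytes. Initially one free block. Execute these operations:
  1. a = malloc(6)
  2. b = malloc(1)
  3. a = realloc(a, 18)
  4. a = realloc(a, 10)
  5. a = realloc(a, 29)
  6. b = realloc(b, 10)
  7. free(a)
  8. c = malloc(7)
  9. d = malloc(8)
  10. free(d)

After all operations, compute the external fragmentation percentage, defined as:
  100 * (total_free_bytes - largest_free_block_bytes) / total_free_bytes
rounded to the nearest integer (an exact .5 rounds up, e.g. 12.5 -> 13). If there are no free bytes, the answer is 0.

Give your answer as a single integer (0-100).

Op 1: a = malloc(6) -> a = 0; heap: [0-5 ALLOC][6-59 FREE]
Op 2: b = malloc(1) -> b = 6; heap: [0-5 ALLOC][6-6 ALLOC][7-59 FREE]
Op 3: a = realloc(a, 18) -> a = 7; heap: [0-5 FREE][6-6 ALLOC][7-24 ALLOC][25-59 FREE]
Op 4: a = realloc(a, 10) -> a = 7; heap: [0-5 FREE][6-6 ALLOC][7-16 ALLOC][17-59 FREE]
Op 5: a = realloc(a, 29) -> a = 7; heap: [0-5 FREE][6-6 ALLOC][7-35 ALLOC][36-59 FREE]
Op 6: b = realloc(b, 10) -> b = 36; heap: [0-6 FREE][7-35 ALLOC][36-45 ALLOC][46-59 FREE]
Op 7: free(a) -> (freed a); heap: [0-35 FREE][36-45 ALLOC][46-59 FREE]
Op 8: c = malloc(7) -> c = 0; heap: [0-6 ALLOC][7-35 FREE][36-45 ALLOC][46-59 FREE]
Op 9: d = malloc(8) -> d = 7; heap: [0-6 ALLOC][7-14 ALLOC][15-35 FREE][36-45 ALLOC][46-59 FREE]
Op 10: free(d) -> (freed d); heap: [0-6 ALLOC][7-35 FREE][36-45 ALLOC][46-59 FREE]
Free blocks: [29 14] total_free=43 largest=29 -> 100*(43-29)/43 = 1400/43 ≈ 32.558 -> rounds to 33

Answer: 33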